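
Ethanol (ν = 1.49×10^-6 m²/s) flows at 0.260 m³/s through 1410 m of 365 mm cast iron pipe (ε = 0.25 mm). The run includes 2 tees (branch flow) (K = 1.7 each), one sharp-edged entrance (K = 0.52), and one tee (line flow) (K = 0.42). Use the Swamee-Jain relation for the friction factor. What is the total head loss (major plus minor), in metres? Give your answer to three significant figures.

H_L ≈ 24.1 m

V = 4Q/(πD²) = 2.485 m/s; V²/2g = 0.3147 m
Re = 6.09×10^5, ε/D = 6.85×10^-4 → f = 0.01870 (Swamee-Jain)
Major: h_f = f(L/D)·V²/2g = 0.01870·3863·0.3147 = 22.74 m
Minor: ΣK = 4.34; h_m = ΣK·V²/2g = 1.366 m
Total H_L = 22.74 + 1.366 = 24.10 m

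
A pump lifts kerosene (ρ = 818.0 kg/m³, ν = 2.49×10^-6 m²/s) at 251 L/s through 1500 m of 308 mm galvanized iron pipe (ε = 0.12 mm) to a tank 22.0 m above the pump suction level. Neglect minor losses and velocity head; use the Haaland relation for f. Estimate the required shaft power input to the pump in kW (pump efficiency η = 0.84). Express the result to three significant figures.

P_shaft ≈ 168 kW

V = 4Q/(πD²) = 3.369 m/s; Re = 4.17×10^5; ε/D = 3.90×10^-4; f = 0.01701
h_f = f(L/D)V²/2g = 47.92 m
Total head H = z + h_f = 22.0 + 47.92 = 69.92 m
P_hyd = ρgQH = 818.0·9.81·0.251·69.92 = 140.8 kW
P_shaft = P_hyd/η = 140.8/0.84 = 167.7 kW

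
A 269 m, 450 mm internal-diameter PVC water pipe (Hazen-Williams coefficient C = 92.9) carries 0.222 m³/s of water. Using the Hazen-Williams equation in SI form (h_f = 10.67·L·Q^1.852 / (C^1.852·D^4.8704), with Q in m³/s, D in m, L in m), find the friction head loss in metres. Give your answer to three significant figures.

h_f = 10.67·269·0.222^1.852 / (92.9^1.852·0.450^4.8704) = 1.957 m

h_f ≈ 1.96 m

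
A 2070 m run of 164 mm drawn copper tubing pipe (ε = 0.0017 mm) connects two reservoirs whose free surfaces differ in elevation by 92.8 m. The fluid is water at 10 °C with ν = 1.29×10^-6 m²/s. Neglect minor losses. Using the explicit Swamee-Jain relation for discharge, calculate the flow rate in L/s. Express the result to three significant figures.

Q ≈ 68.4 L/s

Swamee-Jain (Type II): Q = -0.965·√(gD⁵h_f/L)·ln[ε/(3.7D) + √(3.17ν²L/(gD³h_f))]
√(gD⁵h_f/L) = √(9.81·0.164⁵·92.8/2070) = 0.007223
ε/(3.7D) = 2.80×10^-6; √(3.17ν²L/(gD³h_f)) = 5.21×10^-5
Q = -0.965·0.007223·ln(5.495×10^-5) = 0.06837 m³/s
Check: V = 3.24 m/s, Re = 4.11×10^5, f = 0.01371, h_f = 92.4 m ≈ 92.8 m ✓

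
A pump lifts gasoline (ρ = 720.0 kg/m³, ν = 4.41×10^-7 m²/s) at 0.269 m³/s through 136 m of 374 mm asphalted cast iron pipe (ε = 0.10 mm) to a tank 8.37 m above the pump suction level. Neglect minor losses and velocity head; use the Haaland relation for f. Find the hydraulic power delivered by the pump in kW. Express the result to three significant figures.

P_hyd ≈ 19.1 kW

V = 4Q/(πD²) = 2.449 m/s; Re = 2.08×10^6; ε/D = 2.67×10^-4; f = 0.01495
h_f = f(L/D)V²/2g = 1.662 m
Total head H = z + h_f = 8.37 + 1.662 = 10.03 m
P_hyd = ρgQH = 720.0·9.81·0.269·10.03 = 19.06 kW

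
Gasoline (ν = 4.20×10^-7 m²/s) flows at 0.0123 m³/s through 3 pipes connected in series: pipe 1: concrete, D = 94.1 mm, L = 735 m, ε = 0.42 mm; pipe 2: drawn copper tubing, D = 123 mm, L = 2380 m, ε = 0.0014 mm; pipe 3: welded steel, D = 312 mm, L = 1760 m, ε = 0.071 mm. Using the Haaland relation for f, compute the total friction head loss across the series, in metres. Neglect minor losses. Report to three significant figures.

H ≈ 52.3 m

Pipe 1: V = 1.769 m/s, Re = 3.96×10^5, ε/D = 0.00446, f = 0.02965, h_1 = f(L/D)V²/2g = 36.92 m
Pipe 2: V = 1.035 m/s, Re = 3.03×10^5, ε/D = 1.14×10^-5, f = 0.01441, h_2 = f(L/D)V²/2g = 15.22 m
Pipe 3: V = 0.1609 m/s, Re = 1.20×10^5, ε/D = 2.28×10^-4, f = 0.01833, h_3 = f(L/D)V²/2g = 0.1364 m
Series → Q common, losses add: H = Σh = 52.28 m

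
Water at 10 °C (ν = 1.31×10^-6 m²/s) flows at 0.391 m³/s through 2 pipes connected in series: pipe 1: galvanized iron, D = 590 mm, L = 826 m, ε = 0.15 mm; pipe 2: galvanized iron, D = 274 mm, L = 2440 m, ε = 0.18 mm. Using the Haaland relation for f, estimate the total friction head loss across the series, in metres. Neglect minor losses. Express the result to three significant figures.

Pipe 1: V = 1.430 m/s, Re = 6.44×10^5, ε/D = 2.54×10^-4, f = 0.01551, h_1 = f(L/D)V²/2g = 2.264 m
Pipe 2: V = 6.631 m/s, Re = 1.39×10^6, ε/D = 6.57×10^-4, f = 0.01807, h_2 = f(L/D)V²/2g = 360.6 m
Series → Q common, losses add: H = Σh = 362.9 m

H ≈ 363 m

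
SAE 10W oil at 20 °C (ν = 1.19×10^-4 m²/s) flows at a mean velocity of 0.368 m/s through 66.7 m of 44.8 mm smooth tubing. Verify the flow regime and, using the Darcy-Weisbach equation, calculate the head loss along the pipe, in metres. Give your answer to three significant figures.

h_f ≈ 4.75 m

Re = VD/ν = 0.368·0.04480/1.19×10^-4 = 139 → laminar (Re < 2300)
f = 64/Re = 0.4620
h_f = f(L/D)V²/(2g) = 0.4620·(66.7/0.04480)·0.368²/(2·9.81) = 4.747 m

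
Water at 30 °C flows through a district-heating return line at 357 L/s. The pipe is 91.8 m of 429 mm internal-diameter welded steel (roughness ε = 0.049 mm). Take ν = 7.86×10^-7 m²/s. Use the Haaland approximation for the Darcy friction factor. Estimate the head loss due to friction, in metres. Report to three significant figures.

V = 4Q/(πD²) = 4·0.357/(π·0.429²) = 2.470 m/s
Re = VD/ν = 2.470·0.429/7.86×10^-7 = 1.35×10^6 → turbulent
ε/D = 0.049/429 = 1.14×10^-4
Haaland: f = 0.01326
h_f = f(L/D)V²/(2g) = 0.01326·(91.8/0.429)·2.470²/(2·9.81) = 0.8821 m

h_f ≈ 0.882 m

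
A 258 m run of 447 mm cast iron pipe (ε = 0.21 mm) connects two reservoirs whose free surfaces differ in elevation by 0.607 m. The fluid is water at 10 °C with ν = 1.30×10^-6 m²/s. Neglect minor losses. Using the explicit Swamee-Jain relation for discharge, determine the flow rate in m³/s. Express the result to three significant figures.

Q ≈ 0.169 m³/s

Swamee-Jain (Type II): Q = -0.965·√(gD⁵h_f/L)·ln[ε/(3.7D) + √(3.17ν²L/(gD³h_f))]
√(gD⁵h_f/L) = √(9.81·0.447⁵·0.607/258) = 0.02029
ε/(3.7D) = 1.27×10^-4; √(3.17ν²L/(gD³h_f)) = 5.10×10^-5
Q = -0.965·0.02029·ln(1.780×10^-4) = 0.1691 m³/s
Check: V = 1.08 m/s, Re = 3.70×10^5, f = 0.01789, h_f = 0.611 m ≈ 0.607 m ✓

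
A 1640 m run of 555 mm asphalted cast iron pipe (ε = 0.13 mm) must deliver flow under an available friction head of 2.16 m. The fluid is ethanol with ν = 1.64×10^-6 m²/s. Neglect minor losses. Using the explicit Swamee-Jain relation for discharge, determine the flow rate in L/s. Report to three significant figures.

Q ≈ 226 L/s

Swamee-Jain (Type II): Q = -0.965·√(gD⁵h_f/L)·ln[ε/(3.7D) + √(3.17ν²L/(gD³h_f))]
√(gD⁵h_f/L) = √(9.81·0.555⁵·2.16/1640) = 0.02608
ε/(3.7D) = 6.33×10^-5; √(3.17ν²L/(gD³h_f)) = 6.21×10^-5
Q = -0.965·0.02608·ln(1.254×10^-4) = 0.2261 m³/s
Check: V = 0.935 m/s, Re = 3.16×10^5, f = 0.01649, h_f = 2.17 m ≈ 2.16 m ✓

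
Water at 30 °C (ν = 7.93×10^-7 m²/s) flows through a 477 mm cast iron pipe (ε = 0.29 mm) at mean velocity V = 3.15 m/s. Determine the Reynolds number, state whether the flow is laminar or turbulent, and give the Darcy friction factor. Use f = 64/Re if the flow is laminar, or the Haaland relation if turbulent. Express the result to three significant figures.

Re = VD/ν = 3.150·0.477/7.93×10^-7 = 1.89×10^6
Re > 4000 → turbulent; ε/D = 6.08×10^-4
Haaland: f = 0.01770

Re ≈ 1.89×10^6; turbulent; f ≈ 0.0177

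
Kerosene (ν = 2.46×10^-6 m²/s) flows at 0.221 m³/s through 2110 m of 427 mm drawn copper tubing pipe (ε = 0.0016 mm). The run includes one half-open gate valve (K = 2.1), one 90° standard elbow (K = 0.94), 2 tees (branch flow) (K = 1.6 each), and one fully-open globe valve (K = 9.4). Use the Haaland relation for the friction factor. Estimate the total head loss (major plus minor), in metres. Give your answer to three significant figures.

H_L ≈ 10.7 m

V = 4Q/(πD²) = 1.543 m/s; V²/2g = 0.1214 m
Re = 2.68×10^5, ε/D = 3.75×10^-6 → f = 0.01468 (Haaland)
Major: h_f = f(L/D)·V²/2g = 0.01468·4941·0.1214 = 8.806 m
Minor: ΣK = 15.6; h_m = ΣK·V²/2g = 1.899 m
Total H_L = 8.806 + 1.899 = 10.70 m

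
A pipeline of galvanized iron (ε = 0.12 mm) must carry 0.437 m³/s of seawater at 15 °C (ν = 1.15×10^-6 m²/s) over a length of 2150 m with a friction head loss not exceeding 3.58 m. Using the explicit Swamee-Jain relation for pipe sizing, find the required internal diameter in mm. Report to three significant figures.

Swamee-Jain (Type III): D = 0.66·[ε^1.25·(LQ²/(gh_f))^4.75 + ν·Q^9.4·(L/(gh_f))^5.2]^0.04
LQ²/(gh_f) = 11.69; L/(gh_f) = 61.22
Term 1 = ε^1.25·(…)^4.75 = 1.48; Term 2 = ν·Q^9.4·(…)^5.2 = 0.940
D = 0.66·(1.48 + 0.940)^0.04 = 0.6838 m = 684 mm
Check: V = 1.19 m/s, Re = 7.08×10^5, f = 0.01484, h_f = 3.37 m ≈ 3.58 m ✓

D ≈ 684 mm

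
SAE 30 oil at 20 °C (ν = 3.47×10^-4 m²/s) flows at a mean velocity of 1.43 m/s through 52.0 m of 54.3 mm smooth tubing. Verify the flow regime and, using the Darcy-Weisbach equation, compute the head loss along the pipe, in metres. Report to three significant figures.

h_f ≈ 28.5 m

Re = VD/ν = 1.43·0.05430/3.47×10^-4 = 224 → laminar (Re < 2300)
f = 64/Re = 0.2860
h_f = f(L/D)V²/(2g) = 0.2860·(52.0/0.05430)·1.43²/(2·9.81) = 28.55 m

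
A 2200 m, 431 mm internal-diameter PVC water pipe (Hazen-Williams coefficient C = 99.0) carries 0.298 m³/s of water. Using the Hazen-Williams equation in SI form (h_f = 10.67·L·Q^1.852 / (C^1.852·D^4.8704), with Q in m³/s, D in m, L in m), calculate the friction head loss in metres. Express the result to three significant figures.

h_f = 10.67·2200·0.298^1.852 / (99.0^1.852·0.431^4.8704) = 30.28 m

h_f ≈ 30.3 m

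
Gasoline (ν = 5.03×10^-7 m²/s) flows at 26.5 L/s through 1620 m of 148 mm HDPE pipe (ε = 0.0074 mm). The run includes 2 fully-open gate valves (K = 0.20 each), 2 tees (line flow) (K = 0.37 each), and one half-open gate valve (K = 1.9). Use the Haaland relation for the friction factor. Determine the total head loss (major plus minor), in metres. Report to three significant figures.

H_L ≈ 18.7 m

V = 4Q/(πD²) = 1.540 m/s; V²/2g = 0.1209 m
Re = 4.53×10^5, ε/D = 5.00×10^-5 → f = 0.01387 (Haaland)
Major: h_f = f(L/D)·V²/2g = 0.01387·10946·0.1209 = 18.36 m
Minor: ΣK = 3.04; h_m = ΣK·V²/2g = 0.3677 m
Total H_L = 18.36 + 0.3677 = 18.73 m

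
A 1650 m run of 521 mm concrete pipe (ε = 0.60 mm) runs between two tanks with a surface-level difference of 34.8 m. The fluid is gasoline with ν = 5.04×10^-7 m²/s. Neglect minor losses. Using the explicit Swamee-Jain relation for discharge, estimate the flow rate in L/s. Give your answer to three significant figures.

Swamee-Jain (Type II): Q = -0.965·√(gD⁵h_f/L)·ln[ε/(3.7D) + √(3.17ν²L/(gD³h_f))]
√(gD⁵h_f/L) = √(9.81·0.521⁵·34.8/1650) = 0.08912
ε/(3.7D) = 3.11×10^-4; √(3.17ν²L/(gD³h_f)) = 5.25×10^-6
Q = -0.965·0.08912·ln(3.165×10^-4) = 0.6930 m³/s
Check: V = 3.25 m/s, Re = 3.36×10^6, f = 0.02045, h_f = 34.9 m ≈ 34.8 m ✓

Q ≈ 693 L/s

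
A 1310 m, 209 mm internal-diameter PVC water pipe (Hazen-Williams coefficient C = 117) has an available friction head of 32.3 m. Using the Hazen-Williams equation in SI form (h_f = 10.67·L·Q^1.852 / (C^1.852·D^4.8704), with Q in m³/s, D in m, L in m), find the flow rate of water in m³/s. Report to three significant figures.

Rearranging: Q = [h_f·C^1.852·D^4.8704 / (10.67·L)]^(1/1.852)
Q = [32.3·117^1.852·0.209^4.8704 / (10.67·1310)]^0.540 = 0.07192 m³/s

Q ≈ 0.0719 m³/s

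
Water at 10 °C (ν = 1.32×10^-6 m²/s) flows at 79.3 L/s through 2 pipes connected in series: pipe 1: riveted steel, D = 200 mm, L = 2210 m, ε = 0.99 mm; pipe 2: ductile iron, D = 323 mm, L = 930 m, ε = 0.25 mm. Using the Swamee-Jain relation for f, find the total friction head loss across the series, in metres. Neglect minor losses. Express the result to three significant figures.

H ≈ 113 m

Pipe 1: V = 2.524 m/s, Re = 3.82×10^5, ε/D = 0.00495, f = 0.03064, h_1 = f(L/D)V²/2g = 110.0 m
Pipe 2: V = 0.9678 m/s, Re = 2.37×10^5, ε/D = 7.74×10^-4, f = 0.02002, h_2 = f(L/D)V²/2g = 2.752 m
Series → Q common, losses add: H = Σh = 112.7 m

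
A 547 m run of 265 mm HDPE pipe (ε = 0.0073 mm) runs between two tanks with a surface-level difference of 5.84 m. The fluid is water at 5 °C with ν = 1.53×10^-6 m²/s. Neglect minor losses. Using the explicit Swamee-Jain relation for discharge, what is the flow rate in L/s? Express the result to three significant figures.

Q ≈ 108 L/s

Swamee-Jain (Type II): Q = -0.965·√(gD⁵h_f/L)·ln[ε/(3.7D) + √(3.17ν²L/(gD³h_f))]
√(gD⁵h_f/L) = √(9.81·0.265⁵·5.84/547) = 0.01170
ε/(3.7D) = 7.45×10^-6; √(3.17ν²L/(gD³h_f)) = 6.17×10^-5
Q = -0.965·0.01170·ln(6.915×10^-5) = 0.1081 m³/s
Check: V = 1.96 m/s, Re = 3.40×10^5, f = 0.01439, h_f = 5.82 m ≈ 5.84 m ✓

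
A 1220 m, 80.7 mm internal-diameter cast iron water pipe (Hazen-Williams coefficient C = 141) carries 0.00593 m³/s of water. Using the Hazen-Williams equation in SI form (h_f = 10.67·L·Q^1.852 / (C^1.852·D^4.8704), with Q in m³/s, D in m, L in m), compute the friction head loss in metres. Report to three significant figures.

h_f = 10.67·1220·0.00593^1.852 / (141^1.852·0.0807^4.8704) = 21.57 m

h_f ≈ 21.6 m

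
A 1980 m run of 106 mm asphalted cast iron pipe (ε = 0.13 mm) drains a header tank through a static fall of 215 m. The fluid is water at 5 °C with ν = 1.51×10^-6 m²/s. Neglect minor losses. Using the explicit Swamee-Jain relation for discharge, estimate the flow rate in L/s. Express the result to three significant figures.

Swamee-Jain (Type II): Q = -0.965·√(gD⁵h_f/L)·ln[ε/(3.7D) + √(3.17ν²L/(gD³h_f))]
√(gD⁵h_f/L) = √(9.81·0.106⁵·215/1980) = 0.003776
ε/(3.7D) = 3.31×10^-4; √(3.17ν²L/(gD³h_f)) = 7.55×10^-5
Q = -0.965·0.003776·ln(4.069×10^-4) = 0.02844 m³/s
Check: V = 3.22 m/s, Re = 2.26×10^5, f = 0.02191, h_f = 217 m ≈ 215 m ✓

Q ≈ 28.4 L/s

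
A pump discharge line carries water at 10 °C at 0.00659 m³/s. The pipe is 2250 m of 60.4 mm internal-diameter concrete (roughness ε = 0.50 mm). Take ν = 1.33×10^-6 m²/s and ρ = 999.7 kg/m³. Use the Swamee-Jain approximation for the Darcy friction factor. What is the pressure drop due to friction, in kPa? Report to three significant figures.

V = 4Q/(πD²) = 4·0.00659/(π·0.0604²) = 2.300 m/s
Re = VD/ν = 2.300·0.0604/1.33×10^-6 = 1.04×10^5 → turbulent
ε/D = 0.50/60.4 = 0.00828
Swamee-Jain: f = 0.03649
h_f = f(L/D)V²/(2g) = 0.03649·(2250/0.0604)·2.300²/(2·9.81) = 366.4 m
Δp = ρg·h_f = 999.7·9.81·366.4 = 3594 kPa

Δp ≈ 3590 kPa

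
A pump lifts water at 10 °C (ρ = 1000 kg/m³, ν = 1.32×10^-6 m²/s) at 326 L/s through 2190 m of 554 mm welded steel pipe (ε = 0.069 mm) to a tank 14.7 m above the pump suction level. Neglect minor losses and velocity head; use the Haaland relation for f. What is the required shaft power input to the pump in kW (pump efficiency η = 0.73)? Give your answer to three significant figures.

P_shaft ≈ 87.6 kW

V = 4Q/(πD²) = 1.352 m/s; Re = 5.68×10^5; ε/D = 1.25×10^-4; f = 0.01435
h_f = f(L/D)V²/2g = 5.287 m
Total head H = z + h_f = 14.7 + 5.287 = 19.99 m
P_hyd = ρgQH = 1000·9.81·0.326·19.99 = 63.92 kW
P_shaft = P_hyd/η = 63.92/0.73 = 87.56 kW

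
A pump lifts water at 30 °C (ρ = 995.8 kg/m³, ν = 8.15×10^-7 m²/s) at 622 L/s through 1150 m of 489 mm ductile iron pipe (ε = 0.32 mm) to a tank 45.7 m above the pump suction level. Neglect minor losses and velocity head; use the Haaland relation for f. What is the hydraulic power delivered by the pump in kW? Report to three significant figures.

V = 4Q/(πD²) = 3.312 m/s; Re = 1.99×10^6; ε/D = 6.54×10^-4; f = 0.01798
h_f = f(L/D)V²/2g = 23.63 m
Total head H = z + h_f = 45.7 + 23.63 = 69.33 m
P_hyd = ρgQH = 995.8·9.81·0.622·69.33 = 421.3 kW

P_hyd ≈ 421 kW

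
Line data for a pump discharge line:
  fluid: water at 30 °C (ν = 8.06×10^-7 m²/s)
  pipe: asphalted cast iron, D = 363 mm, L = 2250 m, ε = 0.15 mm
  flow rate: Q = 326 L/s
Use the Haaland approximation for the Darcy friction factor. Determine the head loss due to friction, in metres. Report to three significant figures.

h_f ≈ 51.4 m

V = 4Q/(πD²) = 4·0.326/(π·0.363²) = 3.150 m/s
Re = VD/ν = 3.150·0.363/8.06×10^-7 = 1.42×10^6 → turbulent
ε/D = 0.15/363 = 4.13×10^-4
Haaland: f = 0.01640
h_f = f(L/D)V²/(2g) = 0.01640·(2250/0.363)·3.150²/(2·9.81) = 51.41 m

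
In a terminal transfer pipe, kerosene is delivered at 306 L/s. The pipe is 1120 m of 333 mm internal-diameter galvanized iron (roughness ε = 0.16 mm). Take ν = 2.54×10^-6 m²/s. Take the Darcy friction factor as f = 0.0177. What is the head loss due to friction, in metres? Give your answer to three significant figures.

V = 4Q/(πD²) = 4·0.306/(π·0.333²) = 3.514 m/s
h_f = f(L/D)V²/(2g) = 0.01770·(1120/0.333)·3.514²/(2·9.81) = 37.46 m

h_f ≈ 37.5 m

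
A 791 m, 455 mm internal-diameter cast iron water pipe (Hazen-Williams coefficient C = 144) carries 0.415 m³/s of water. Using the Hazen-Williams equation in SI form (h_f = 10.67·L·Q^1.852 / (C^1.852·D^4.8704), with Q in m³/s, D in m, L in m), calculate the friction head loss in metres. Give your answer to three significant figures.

h_f = 10.67·791·0.415^1.852 / (144^1.852·0.455^4.8704) = 7.714 m

h_f ≈ 7.71 m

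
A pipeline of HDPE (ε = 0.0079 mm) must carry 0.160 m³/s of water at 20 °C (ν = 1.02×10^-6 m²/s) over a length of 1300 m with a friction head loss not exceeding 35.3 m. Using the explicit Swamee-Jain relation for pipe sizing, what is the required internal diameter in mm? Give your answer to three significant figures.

D ≈ 253 mm

Swamee-Jain (Type III): D = 0.66·[ε^1.25·(LQ²/(gh_f))^4.75 + ν·Q^9.4·(L/(gh_f))^5.2]^0.04
LQ²/(gh_f) = 0.09610; L/(gh_f) = 3.754
Term 1 = ε^1.25·(…)^4.75 = 6.17×10^-12; Term 2 = ν·Q^9.4·(…)^5.2 = 3.27×10^-11
D = 0.66·(6.17×10^-12 + 3.27×10^-11)^0.04 = 0.2530 m = 253 mm
Check: V = 3.18 m/s, Re = 7.89×10^5, f = 0.01271, h_f = 33.7 m ≈ 35.3 m ✓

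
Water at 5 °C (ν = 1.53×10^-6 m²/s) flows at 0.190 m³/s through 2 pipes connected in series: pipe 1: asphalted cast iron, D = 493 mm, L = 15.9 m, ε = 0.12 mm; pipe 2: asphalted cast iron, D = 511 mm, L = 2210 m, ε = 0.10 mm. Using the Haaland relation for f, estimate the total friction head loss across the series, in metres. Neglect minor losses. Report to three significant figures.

H ≈ 3.05 m

Pipe 1: V = 0.9953 m/s, Re = 3.21×10^5, ε/D = 2.43×10^-4, f = 0.01629, h_1 = f(L/D)V²/2g = 0.02652 m
Pipe 2: V = 0.9264 m/s, Re = 3.09×10^5, ε/D = 1.96×10^-4, f = 0.01597, h_2 = f(L/D)V²/2g = 3.022 m
Series → Q common, losses add: H = Σh = 3.049 m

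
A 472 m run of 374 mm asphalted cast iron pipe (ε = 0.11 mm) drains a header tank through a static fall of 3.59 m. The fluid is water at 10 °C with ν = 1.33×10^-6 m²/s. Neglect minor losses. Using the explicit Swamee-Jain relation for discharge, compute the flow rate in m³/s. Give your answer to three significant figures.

Swamee-Jain (Type II): Q = -0.965·√(gD⁵h_f/L)·ln[ε/(3.7D) + √(3.17ν²L/(gD³h_f))]
√(gD⁵h_f/L) = √(9.81·0.374⁵·3.59/472) = 0.02337
ε/(3.7D) = 7.95×10^-5; √(3.17ν²L/(gD³h_f)) = 3.79×10^-5
Q = -0.965·0.02337·ln(1.174×10^-4) = 0.2041 m³/s
Check: V = 1.86 m/s, Re = 5.22×10^5, f = 0.01628, h_f = 3.61 m ≈ 3.59 m ✓

Q ≈ 0.204 m³/s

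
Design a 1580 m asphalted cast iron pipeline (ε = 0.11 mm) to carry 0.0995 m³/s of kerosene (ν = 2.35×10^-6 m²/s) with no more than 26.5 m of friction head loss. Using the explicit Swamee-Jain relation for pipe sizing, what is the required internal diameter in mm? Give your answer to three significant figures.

D ≈ 250 mm

Swamee-Jain (Type III): D = 0.66·[ε^1.25·(LQ²/(gh_f))^4.75 + ν·Q^9.4·(L/(gh_f))^5.2]^0.04
LQ²/(gh_f) = 0.06017; L/(gh_f) = 6.078
Term 1 = ε^1.25·(…)^4.75 = 1.79×10^-11; Term 2 = ν·Q^9.4·(…)^5.2 = 1.06×10^-11
D = 0.66·(1.79×10^-11 + 1.06×10^-11)^0.04 = 0.2499 m = 250 mm
Check: V = 2.03 m/s, Re = 2.16×10^5, f = 0.01848, h_f = 24.5 m ≈ 26.5 m ✓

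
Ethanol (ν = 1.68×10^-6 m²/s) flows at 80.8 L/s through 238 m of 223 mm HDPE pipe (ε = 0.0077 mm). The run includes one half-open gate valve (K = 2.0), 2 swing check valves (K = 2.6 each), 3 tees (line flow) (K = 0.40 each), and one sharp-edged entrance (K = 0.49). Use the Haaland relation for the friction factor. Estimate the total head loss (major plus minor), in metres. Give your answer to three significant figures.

V = 4Q/(πD²) = 2.069 m/s; V²/2g = 0.2181 m
Re = 2.75×10^5, ε/D = 3.45×10^-5 → f = 0.01486 (Haaland)
Major: h_f = f(L/D)·V²/2g = 0.01486·1067·0.2181 = 3.460 m
Minor: ΣK = 8.89; h_m = ΣK·V²/2g = 1.939 m
Total H_L = 3.460 + 1.939 = 5.399 m

H_L ≈ 5.40 m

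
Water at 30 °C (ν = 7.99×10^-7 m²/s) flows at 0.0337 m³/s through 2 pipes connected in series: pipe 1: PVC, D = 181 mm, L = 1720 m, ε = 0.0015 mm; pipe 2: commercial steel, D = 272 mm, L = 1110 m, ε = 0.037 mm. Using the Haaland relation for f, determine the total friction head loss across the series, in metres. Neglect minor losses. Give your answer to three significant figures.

H ≈ 13.1 m

Pipe 1: V = 1.310 m/s, Re = 2.97×10^5, ε/D = 8.29×10^-6, f = 0.01444, h_1 = f(L/D)V²/2g = 12.00 m
Pipe 2: V = 0.5800 m/s, Re = 1.97×10^5, ε/D = 1.36×10^-4, f = 0.01647, h_2 = f(L/D)V²/2g = 1.152 m
Series → Q common, losses add: H = Σh = 13.15 m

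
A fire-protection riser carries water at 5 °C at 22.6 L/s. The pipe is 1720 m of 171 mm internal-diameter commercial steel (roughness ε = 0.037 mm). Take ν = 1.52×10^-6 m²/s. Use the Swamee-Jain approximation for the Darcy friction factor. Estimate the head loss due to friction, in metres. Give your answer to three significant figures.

h_f ≈ 9.32 m

V = 4Q/(πD²) = 4·0.0226/(π·0.171²) = 0.9841 m/s
Re = VD/ν = 0.9841·0.171/1.52×10^-6 = 1.11×10^5 → turbulent
ε/D = 0.037/171 = 2.16×10^-4
Swamee-Jain: f = 0.01877
h_f = f(L/D)V²/(2g) = 0.01877·(1720/0.171)·0.9841²/(2·9.81) = 9.319 m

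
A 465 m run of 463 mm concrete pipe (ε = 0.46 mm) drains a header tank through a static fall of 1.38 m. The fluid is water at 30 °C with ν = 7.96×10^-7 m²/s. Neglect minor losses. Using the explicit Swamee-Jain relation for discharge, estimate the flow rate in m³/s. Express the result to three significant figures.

Q ≈ 0.195 m³/s

Swamee-Jain (Type II): Q = -0.965·√(gD⁵h_f/L)·ln[ε/(3.7D) + √(3.17ν²L/(gD³h_f))]
√(gD⁵h_f/L) = √(9.81·0.463⁵·1.38/465) = 0.02489
ε/(3.7D) = 2.69×10^-4; √(3.17ν²L/(gD³h_f)) = 2.64×10^-5
Q = -0.965·0.02489·ln(2.949×10^-4) = 0.1952 m³/s
Check: V = 1.16 m/s, Re = 6.74×10^5, f = 0.02016, h_f = 1.39 m ≈ 1.38 m ✓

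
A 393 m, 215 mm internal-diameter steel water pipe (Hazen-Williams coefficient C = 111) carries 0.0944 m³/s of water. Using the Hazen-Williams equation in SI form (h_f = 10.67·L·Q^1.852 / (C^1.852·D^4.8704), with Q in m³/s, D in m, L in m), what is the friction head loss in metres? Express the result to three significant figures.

h_f = 10.67·393·0.0944^1.852 / (111^1.852·0.215^4.8704) = 15.40 m

h_f ≈ 15.4 m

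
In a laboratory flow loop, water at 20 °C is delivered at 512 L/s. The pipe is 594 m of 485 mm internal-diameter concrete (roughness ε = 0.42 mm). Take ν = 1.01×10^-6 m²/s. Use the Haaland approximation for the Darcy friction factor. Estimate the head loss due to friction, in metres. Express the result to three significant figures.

V = 4Q/(πD²) = 4·0.512/(π·0.485²) = 2.771 m/s
Re = VD/ν = 2.771·0.485/1.01×10^-6 = 1.33×10^6 → turbulent
ε/D = 0.42/485 = 8.66×10^-4
Haaland: f = 0.01923
h_f = f(L/D)V²/(2g) = 0.01923·(594/0.485)·2.771²/(2·9.81) = 9.218 m

h_f ≈ 9.22 m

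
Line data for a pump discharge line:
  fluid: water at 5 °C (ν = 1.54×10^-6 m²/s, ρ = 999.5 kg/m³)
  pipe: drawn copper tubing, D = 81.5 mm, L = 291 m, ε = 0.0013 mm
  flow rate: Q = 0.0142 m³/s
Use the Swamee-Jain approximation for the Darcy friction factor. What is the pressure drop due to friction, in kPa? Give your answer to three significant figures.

Δp ≈ 221 kPa

V = 4Q/(πD²) = 4·0.0142/(π·0.0815²) = 2.722 m/s
Re = VD/ν = 2.722·0.0815/1.54×10^-6 = 1.44×10^5 → turbulent
ε/D = 0.0013/81.5 = 1.60×10^-5
Swamee-Jain: f = 0.01670
h_f = f(L/D)V²/(2g) = 0.01670·(291/0.0815)·2.722²/(2·9.81) = 22.51 m
Δp = ρg·h_f = 999.5·9.81·22.51 = 220.7 kPa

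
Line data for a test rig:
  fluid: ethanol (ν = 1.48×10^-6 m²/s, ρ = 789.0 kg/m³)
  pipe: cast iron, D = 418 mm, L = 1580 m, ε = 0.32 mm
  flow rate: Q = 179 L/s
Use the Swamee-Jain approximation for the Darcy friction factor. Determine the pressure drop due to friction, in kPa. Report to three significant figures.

Δp ≈ 49.5 kPa

V = 4Q/(πD²) = 4·0.179/(π·0.418²) = 1.304 m/s
Re = VD/ν = 1.304·0.418/1.48×10^-6 = 3.68×10^5 → turbulent
ε/D = 0.32/418 = 7.66×10^-4
Swamee-Jain: f = 0.01951
h_f = f(L/D)V²/(2g) = 0.01951·(1580/0.418)·1.304²/(2·9.81) = 6.394 m
Δp = ρg·h_f = 789.0·9.81·6.394 = 49.49 kPa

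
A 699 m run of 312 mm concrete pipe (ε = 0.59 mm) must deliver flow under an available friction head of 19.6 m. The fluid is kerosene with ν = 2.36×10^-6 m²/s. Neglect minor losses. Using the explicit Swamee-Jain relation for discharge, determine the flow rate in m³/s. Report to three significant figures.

Swamee-Jain (Type II): Q = -0.965·√(gD⁵h_f/L)·ln[ε/(3.7D) + √(3.17ν²L/(gD³h_f))]
√(gD⁵h_f/L) = √(9.81·0.312⁵·19.6/699) = 0.02852
ε/(3.7D) = 5.11×10^-4; √(3.17ν²L/(gD³h_f)) = 4.60×10^-5
Q = -0.965·0.02852·ln(5.571×10^-4) = 0.2062 m³/s
Check: V = 2.70 m/s, Re = 3.57×10^5, f = 0.02374, h_f = 19.7 m ≈ 19.6 m ✓

Q ≈ 0.206 m³/s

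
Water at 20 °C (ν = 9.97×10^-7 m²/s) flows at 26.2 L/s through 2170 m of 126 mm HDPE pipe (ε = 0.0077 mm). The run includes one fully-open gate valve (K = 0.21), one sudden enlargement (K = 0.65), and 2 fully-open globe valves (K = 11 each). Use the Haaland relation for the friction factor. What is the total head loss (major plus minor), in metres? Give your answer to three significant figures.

V = 4Q/(πD²) = 2.101 m/s; V²/2g = 0.2250 m
Re = 2.66×10^5, ε/D = 6.11×10^-5 → f = 0.01517 (Haaland)
Major: h_f = f(L/D)·V²/2g = 0.01517·17222·0.2250 = 58.81 m
Minor: ΣK = 22.9; h_m = ΣK·V²/2g = 5.144 m
Total H_L = 58.81 + 5.144 = 63.95 m

H_L ≈ 64.0 m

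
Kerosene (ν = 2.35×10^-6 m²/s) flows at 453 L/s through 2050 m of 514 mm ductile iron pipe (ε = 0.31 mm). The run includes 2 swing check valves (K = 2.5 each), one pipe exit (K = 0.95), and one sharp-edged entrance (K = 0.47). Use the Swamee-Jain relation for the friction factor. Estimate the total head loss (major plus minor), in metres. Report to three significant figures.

V = 4Q/(πD²) = 2.183 m/s; V²/2g = 0.2429 m
Re = 4.78×10^5, ε/D = 6.03×10^-4 → f = 0.01843 (Swamee-Jain)
Major: h_f = f(L/D)·V²/2g = 0.01843·3988·0.2429 = 17.86 m
Minor: ΣK = 6.42; h_m = ΣK·V²/2g = 1.560 m
Total H_L = 17.86 + 1.560 = 19.42 m

H_L ≈ 19.4 m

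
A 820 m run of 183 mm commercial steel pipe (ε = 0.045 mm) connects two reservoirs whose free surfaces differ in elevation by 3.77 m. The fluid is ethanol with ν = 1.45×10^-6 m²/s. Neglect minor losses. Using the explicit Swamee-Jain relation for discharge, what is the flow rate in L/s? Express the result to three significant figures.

Q ≈ 24.7 L/s

Swamee-Jain (Type II): Q = -0.965·√(gD⁵h_f/L)·ln[ε/(3.7D) + √(3.17ν²L/(gD³h_f))]
√(gD⁵h_f/L) = √(9.81·0.183⁵·3.77/820) = 0.003042
ε/(3.7D) = 6.65×10^-5; √(3.17ν²L/(gD³h_f)) = 1.55×10^-4
Q = -0.965·0.003042·ln(2.217×10^-4) = 0.02470 m³/s
Check: V = 0.939 m/s, Re = 1.19×10^5, f = 0.01873, h_f = 3.77 m ≈ 3.77 m ✓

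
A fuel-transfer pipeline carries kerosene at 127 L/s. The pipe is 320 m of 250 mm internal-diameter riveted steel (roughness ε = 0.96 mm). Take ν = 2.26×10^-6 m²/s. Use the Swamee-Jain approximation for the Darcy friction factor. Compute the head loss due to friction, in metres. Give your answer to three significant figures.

V = 4Q/(πD²) = 4·0.127/(π·0.250²) = 2.587 m/s
Re = VD/ν = 2.587·0.250/2.26×10^-6 = 2.86×10^5 → turbulent
ε/D = 0.96/250 = 0.00384
Swamee-Jain: f = 0.02862
h_f = f(L/D)V²/(2g) = 0.02862·(320/0.250)·2.587²/(2·9.81) = 12.50 m

h_f ≈ 12.5 m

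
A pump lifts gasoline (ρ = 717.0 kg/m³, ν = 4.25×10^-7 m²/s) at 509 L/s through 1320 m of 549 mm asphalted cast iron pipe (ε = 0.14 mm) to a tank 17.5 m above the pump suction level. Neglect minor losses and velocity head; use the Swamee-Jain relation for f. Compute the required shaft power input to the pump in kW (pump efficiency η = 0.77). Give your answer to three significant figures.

V = 4Q/(πD²) = 2.150 m/s; Re = 2.78×10^6; ε/D = 2.55×10^-4; f = 0.01482
h_f = f(L/D)V²/2g = 8.395 m
Total head H = z + h_f = 17.5 + 8.395 = 25.89 m
P_hyd = ρgQH = 717.0·9.81·0.509·25.89 = 92.71 kW
P_shaft = P_hyd/η = 92.71/0.77 = 120.4 kW

P_shaft ≈ 120 kW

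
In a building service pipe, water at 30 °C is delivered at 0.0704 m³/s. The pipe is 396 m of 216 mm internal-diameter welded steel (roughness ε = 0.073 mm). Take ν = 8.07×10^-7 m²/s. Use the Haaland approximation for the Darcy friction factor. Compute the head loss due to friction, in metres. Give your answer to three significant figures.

h_f ≈ 5.66 m

V = 4Q/(πD²) = 4·0.0704/(π·0.216²) = 1.921 m/s
Re = VD/ν = 1.921·0.216/8.07×10^-7 = 5.14×10^5 → turbulent
ε/D = 0.073/216 = 3.38×10^-4
Haaland: f = 0.01643
h_f = f(L/D)V²/(2g) = 0.01643·(396/0.216)·1.921²/(2·9.81) = 5.665 m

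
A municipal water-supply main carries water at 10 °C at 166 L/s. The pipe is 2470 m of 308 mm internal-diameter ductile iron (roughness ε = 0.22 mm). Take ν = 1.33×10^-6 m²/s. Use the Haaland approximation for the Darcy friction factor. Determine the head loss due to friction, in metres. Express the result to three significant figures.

h_f ≈ 38.1 m

V = 4Q/(πD²) = 4·0.166/(π·0.308²) = 2.228 m/s
Re = VD/ν = 2.228·0.308/1.33×10^-6 = 5.16×10^5 → turbulent
ε/D = 0.22/308 = 7.14×10^-4
Haaland: f = 0.01880
h_f = f(L/D)V²/(2g) = 0.01880·(2470/0.308)·2.228²/(2·9.81) = 38.14 m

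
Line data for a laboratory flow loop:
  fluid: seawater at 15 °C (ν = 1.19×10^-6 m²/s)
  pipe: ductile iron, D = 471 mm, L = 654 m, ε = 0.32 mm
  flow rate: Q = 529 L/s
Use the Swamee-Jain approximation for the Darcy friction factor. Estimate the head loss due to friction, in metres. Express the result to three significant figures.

h_f ≈ 12.0 m

V = 4Q/(πD²) = 4·0.529/(π·0.471²) = 3.036 m/s
Re = VD/ν = 3.036·0.471/1.19×10^-6 = 1.20×10^6 → turbulent
ε/D = 0.32/471 = 6.79×10^-4
Swamee-Jain: f = 0.01834
h_f = f(L/D)V²/(2g) = 0.01834·(654/0.471)·3.036²/(2·9.81) = 11.96 m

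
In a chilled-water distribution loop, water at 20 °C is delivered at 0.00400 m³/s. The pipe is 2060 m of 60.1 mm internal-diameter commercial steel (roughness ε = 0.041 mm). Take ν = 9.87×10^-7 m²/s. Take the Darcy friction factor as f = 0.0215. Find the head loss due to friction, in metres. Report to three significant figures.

h_f ≈ 74.7 m

V = 4Q/(πD²) = 4·0.00400/(π·0.0601²) = 1.410 m/s
h_f = f(L/D)V²/(2g) = 0.02150·(2060/0.0601)·1.410²/(2·9.81) = 74.67 m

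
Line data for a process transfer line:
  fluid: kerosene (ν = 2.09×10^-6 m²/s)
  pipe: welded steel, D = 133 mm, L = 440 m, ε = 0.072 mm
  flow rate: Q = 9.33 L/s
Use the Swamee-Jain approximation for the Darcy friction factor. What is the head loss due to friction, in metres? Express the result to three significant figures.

V = 4Q/(πD²) = 4·0.00933/(π·0.133²) = 0.6716 m/s
Re = VD/ν = 0.6716·0.133/2.09×10^-6 = 4.27×10^4 → turbulent
ε/D = 0.072/133 = 5.41×10^-4
Swamee-Jain: f = 0.02337
h_f = f(L/D)V²/(2g) = 0.02337·(440/0.133)·0.6716²/(2·9.81) = 1.777 m

h_f ≈ 1.78 m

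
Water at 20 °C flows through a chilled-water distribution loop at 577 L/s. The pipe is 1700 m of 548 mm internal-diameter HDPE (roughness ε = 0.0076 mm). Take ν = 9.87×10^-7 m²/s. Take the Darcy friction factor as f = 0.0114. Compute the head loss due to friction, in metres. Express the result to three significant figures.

V = 4Q/(πD²) = 4·0.577/(π·0.548²) = 2.446 m/s
h_f = f(L/D)V²/(2g) = 0.01140·(1700/0.548)·2.446²/(2·9.81) = 10.79 m

h_f ≈ 10.8 m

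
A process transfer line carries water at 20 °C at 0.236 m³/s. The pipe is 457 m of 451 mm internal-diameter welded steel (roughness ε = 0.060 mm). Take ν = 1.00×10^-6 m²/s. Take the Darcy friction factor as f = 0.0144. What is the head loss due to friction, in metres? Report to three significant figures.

h_f ≈ 1.62 m

V = 4Q/(πD²) = 4·0.236/(π·0.451²) = 1.477 m/s
h_f = f(L/D)V²/(2g) = 0.01440·(457/0.451)·1.477²/(2·9.81) = 1.623 m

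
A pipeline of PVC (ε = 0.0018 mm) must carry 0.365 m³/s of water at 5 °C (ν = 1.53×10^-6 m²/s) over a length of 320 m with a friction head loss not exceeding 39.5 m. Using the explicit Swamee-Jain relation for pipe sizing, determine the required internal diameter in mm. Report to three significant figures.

Swamee-Jain (Type III): D = 0.66·[ε^1.25·(LQ²/(gh_f))^4.75 + ν·Q^9.4·(L/(gh_f))^5.2]^0.04
LQ²/(gh_f) = 0.1100; L/(gh_f) = 0.8258
Term 1 = ε^1.25·(…)^4.75 = 1.85×10^-12; Term 2 = ν·Q^9.4·(…)^5.2 = 4.35×10^-11
D = 0.66·(1.85×10^-12 + 4.35×10^-11)^0.04 = 0.2546 m = 255 mm
Check: V = 7.17 m/s, Re = 1.19×10^6, f = 0.01147, h_f = 37.8 m ≈ 39.5 m ✓

D ≈ 255 mm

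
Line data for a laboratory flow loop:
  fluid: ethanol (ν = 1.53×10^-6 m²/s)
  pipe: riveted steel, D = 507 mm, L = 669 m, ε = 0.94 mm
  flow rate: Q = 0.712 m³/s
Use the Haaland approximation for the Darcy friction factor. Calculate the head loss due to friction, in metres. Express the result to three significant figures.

h_f ≈ 19.4 m

V = 4Q/(πD²) = 4·0.712/(π·0.507²) = 3.527 m/s
Re = VD/ν = 3.527·0.507/1.53×10^-6 = 1.17×10^6 → turbulent
ε/D = 0.94/507 = 0.00185
Haaland: f = 0.02315
h_f = f(L/D)V²/(2g) = 0.02315·(669/0.507)·3.527²/(2·9.81) = 19.36 m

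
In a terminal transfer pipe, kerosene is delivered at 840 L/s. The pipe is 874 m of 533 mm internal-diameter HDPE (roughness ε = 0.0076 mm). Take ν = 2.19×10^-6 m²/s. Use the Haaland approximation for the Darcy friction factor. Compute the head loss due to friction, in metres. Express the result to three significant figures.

h_f ≈ 14.2 m

V = 4Q/(πD²) = 4·0.840/(π·0.533²) = 3.765 m/s
Re = VD/ν = 3.765·0.533/2.19×10^-6 = 9.16×10^5 → turbulent
ε/D = 0.0076/533 = 1.43×10^-5
Haaland: f = 0.01201
h_f = f(L/D)V²/(2g) = 0.01201·(874/0.533)·3.765²/(2·9.81) = 14.22 m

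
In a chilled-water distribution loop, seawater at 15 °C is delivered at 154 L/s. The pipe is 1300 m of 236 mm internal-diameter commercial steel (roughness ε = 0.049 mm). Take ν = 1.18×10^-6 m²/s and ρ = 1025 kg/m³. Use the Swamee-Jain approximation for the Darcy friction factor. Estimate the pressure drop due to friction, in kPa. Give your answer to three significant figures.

Δp ≈ 531 kPa

V = 4Q/(πD²) = 4·0.154/(π·0.236²) = 3.521 m/s
Re = VD/ν = 3.521·0.236/1.18×10^-6 = 7.04×10^5 → turbulent
ε/D = 0.049/236 = 2.08×10^-4
Swamee-Jain: f = 0.01518
h_f = f(L/D)V²/(2g) = 0.01518·(1300/0.236)·3.521²/(2·9.81) = 52.82 m
Δp = ρg·h_f = 1025·9.81·52.82 = 531.1 kPa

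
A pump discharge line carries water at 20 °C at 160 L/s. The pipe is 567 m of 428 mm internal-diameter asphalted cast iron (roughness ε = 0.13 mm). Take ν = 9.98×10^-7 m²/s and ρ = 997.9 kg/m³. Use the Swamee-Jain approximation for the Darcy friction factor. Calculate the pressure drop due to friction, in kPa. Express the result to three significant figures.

V = 4Q/(πD²) = 4·0.160/(π·0.428²) = 1.112 m/s
Re = VD/ν = 1.112·0.428/9.98×10^-7 = 4.77×10^5 → turbulent
ε/D = 0.13/428 = 3.04×10^-4
Swamee-Jain: f = 0.01646
h_f = f(L/D)V²/(2g) = 0.01646·(567/0.428)·1.112²/(2·9.81) = 1.374 m
Δp = ρg·h_f = 997.9·9.81·1.374 = 13.45 kPa

Δp ≈ 13.5 kPa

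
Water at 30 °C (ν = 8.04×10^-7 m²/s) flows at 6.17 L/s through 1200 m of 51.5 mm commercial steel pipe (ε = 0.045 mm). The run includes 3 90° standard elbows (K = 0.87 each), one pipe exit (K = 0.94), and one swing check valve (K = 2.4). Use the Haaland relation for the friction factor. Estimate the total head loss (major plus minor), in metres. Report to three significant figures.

V = 4Q/(πD²) = 2.962 m/s; V²/2g = 0.4472 m
Re = 1.90×10^5, ε/D = 8.74×10^-4 → f = 0.02046 (Haaland)
Major: h_f = f(L/D)·V²/2g = 0.02046·23301·0.4472 = 213.2 m
Minor: ΣK = 5.95; h_m = ΣK·V²/2g = 2.661 m
Total H_L = 213.2 + 2.661 = 215.8 m

H_L ≈ 216 m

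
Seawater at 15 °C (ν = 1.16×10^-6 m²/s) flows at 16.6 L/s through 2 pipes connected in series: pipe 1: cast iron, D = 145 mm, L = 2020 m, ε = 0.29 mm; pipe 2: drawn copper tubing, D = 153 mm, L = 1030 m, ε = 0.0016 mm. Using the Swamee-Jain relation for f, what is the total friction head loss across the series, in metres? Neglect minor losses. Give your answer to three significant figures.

Pipe 1: V = 1.005 m/s, Re = 1.26×10^5, ε/D = 0.00200, f = 0.02500, h_1 = f(L/D)V²/2g = 17.94 m
Pipe 2: V = 0.9029 m/s, Re = 1.19×10^5, ε/D = 1.05×10^-5, f = 0.01730, h_2 = f(L/D)V²/2g = 4.839 m
Series → Q common, losses add: H = Σh = 22.78 m

H ≈ 22.8 m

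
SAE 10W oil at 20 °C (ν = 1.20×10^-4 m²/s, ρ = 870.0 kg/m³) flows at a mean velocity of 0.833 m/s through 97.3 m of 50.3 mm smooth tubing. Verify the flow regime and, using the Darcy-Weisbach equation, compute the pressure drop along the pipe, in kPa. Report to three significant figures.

Re = VD/ν = 0.833·0.05030/1.20×10^-4 = 349 → laminar (Re < 2300)
f = 64/Re = 0.1833
h_f = f(L/D)V²/(2g) = 0.1833·(97.3/0.05030)·0.833²/(2·9.81) = 12.54 m
Δp = ρg·h_f = 870.0·9.81·12.54 = 107.0 kPa

Δp ≈ 107 kPa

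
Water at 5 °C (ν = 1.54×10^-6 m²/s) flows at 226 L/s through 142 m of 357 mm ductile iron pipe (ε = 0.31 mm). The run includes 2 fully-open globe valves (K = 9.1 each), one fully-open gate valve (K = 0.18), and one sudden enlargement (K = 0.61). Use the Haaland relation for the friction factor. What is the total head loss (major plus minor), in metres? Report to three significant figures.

V = 4Q/(πD²) = 2.258 m/s; V²/2g = 0.2598 m
Re = 5.23×10^5, ε/D = 8.68×10^-4 → f = 0.01957 (Haaland)
Major: h_f = f(L/D)·V²/2g = 0.01957·397.8·0.2598 = 2.022 m
Minor: ΣK = 19.0; h_m = ΣK·V²/2g = 4.934 m
Total H_L = 2.022 + 4.934 = 6.956 m

H_L ≈ 6.96 m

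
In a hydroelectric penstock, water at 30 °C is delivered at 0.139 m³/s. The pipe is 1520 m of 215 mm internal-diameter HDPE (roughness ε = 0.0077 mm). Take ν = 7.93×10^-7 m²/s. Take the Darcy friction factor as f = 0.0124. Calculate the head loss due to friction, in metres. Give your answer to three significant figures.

V = 4Q/(πD²) = 4·0.139/(π·0.215²) = 3.829 m/s
h_f = f(L/D)V²/(2g) = 0.01240·(1520/0.215)·3.829²/(2·9.81) = 65.50 m

h_f ≈ 65.5 m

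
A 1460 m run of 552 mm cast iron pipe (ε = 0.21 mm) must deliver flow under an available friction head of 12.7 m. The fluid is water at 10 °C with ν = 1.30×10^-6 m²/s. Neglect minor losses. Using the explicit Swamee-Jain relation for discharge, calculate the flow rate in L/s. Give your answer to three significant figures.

Swamee-Jain (Type II): Q = -0.965·√(gD⁵h_f/L)·ln[ε/(3.7D) + √(3.17ν²L/(gD³h_f))]
√(gD⁵h_f/L) = √(9.81·0.552⁵·12.7/1460) = 0.06613
ε/(3.7D) = 1.03×10^-4; √(3.17ν²L/(gD³h_f)) = 1.93×10^-5
Q = -0.965·0.06613·ln(1.221×10^-4) = 0.5750 m³/s
Check: V = 2.40 m/s, Re = 1.02×10^6, f = 0.01642, h_f = 12.8 m ≈ 12.7 m ✓

Q ≈ 575 L/s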